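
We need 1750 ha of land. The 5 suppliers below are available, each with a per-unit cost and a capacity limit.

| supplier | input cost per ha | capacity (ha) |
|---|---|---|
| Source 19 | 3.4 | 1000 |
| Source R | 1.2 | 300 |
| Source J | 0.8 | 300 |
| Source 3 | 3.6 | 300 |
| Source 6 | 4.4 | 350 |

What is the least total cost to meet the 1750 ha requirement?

4540

Cheapest first:
Take 300 from Source J at 0.8 ; need 1450 more.
Source R at 1.2: take all 300 ha ; 1150 still needed.
Take 1000 from Source 19 at 3.4 ; need 150 more.
Source 3 at 3.6: take 150 of its 300 ; requirement met.
Source 6: unused.
Cost = 300×0.8 + 300×1.2 + 1000×3.4 + 150×3.6 = 4540.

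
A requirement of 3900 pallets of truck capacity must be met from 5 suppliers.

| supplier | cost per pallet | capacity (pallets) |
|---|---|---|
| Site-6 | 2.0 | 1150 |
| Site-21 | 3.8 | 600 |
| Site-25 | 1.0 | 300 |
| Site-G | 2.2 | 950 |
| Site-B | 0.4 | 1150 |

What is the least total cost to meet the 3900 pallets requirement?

6480

Cheapest first:
Site-B (0.4): use full 1150 — 2750 pallets to go.
Take 300 from Site-25 at 1.0 — need 2450 more.
Site-6 (2.0): use full 1150 — 1300 pallets to go.
Site-G (2.2): use full 950 — 350 pallets to go.
Site-21 at 3.8: take 350 of its 600 — requirement met.
Cost = 1150×0.4 + 300×1.0 + 1150×2.0 + 950×2.2 + 350×3.8 = 6480.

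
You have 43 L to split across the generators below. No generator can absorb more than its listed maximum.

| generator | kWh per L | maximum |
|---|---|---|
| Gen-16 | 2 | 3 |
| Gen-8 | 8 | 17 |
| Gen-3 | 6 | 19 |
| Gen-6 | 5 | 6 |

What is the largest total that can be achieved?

282

Highest kWh per L first: Gen-8 8 > Gen-3 6 > Gen-6 5 > Gen-16 2.
Gen-8: +17 to 17 (cap) — 26 left.
Gen-3: +19 to 19 (cap) — 7 left.
Give Gen-6 6 to hit its cap of 6 — 1 left.
Gen-16: +1 (room for 3) → 1. Pool exhausted.
Total = 2×1 + 8×17 + 6×19 + 5×6 = 282.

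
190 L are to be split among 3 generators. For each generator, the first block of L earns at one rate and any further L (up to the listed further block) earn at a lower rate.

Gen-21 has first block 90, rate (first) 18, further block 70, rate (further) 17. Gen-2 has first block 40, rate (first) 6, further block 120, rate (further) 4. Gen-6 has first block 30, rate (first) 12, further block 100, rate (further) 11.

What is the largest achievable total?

3170

Treat each block as its own option and order by rate: Gen-21/first 18 > Gen-21/second 17 > Gen-6/first 12 > Gen-6/second 11 > Gen-2/first 6 > Gen-2/second 4.
Gen-21 first at 18: fill all 90 ; 100 left.
Fill Gen-21 second block (70 at 17) ; 30 left.
Fill Gen-6 first block (30 at 12) ; 0 left.
Total = 18×90 + 17×70 + 12×30 = 3170.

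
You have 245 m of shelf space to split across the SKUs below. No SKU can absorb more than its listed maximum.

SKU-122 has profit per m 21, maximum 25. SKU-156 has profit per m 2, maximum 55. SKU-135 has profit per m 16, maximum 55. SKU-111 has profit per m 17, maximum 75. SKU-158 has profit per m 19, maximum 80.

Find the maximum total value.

4220

Highest profit per m first: SKU-122 21 > SKU-158 19 > SKU-111 17 > SKU-135 16 > SKU-156 2.
Give SKU-122 25 to hit its cap of 25 — 220 left.
SKU-158: +80 to 80 (cap) — 140 left.
Give SKU-111 75 to hit its cap of 75 — 65 left.
SKU-135 takes 55 to reach its cap of 55 — 10 left.
SKU-156: +10 (room for 55) → 10. Pool exhausted.
Total = 21×25 + 2×10 + 16×55 + 17×75 + 19×80 = 4220.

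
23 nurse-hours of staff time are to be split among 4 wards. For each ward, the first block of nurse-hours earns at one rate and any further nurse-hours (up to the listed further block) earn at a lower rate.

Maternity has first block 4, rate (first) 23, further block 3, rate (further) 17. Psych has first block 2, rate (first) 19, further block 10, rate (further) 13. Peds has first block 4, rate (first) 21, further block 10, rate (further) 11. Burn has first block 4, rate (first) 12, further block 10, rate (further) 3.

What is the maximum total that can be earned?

395

Rank every tier by rate: Maternity/tier1 23 > Peds/tier1 21 > Psych/tier1 19 > Maternity/tier2 17 > Psych/tier2 13 > Burn/tier1 12 > Peds/tier2 11 > Burn/tier2 3.
Fill Maternity tier1 block (4 at 23) ; 19 left.
Peds/tier1 (21): +4 ; 15 left.
Psych tier1 at 19: fill all 2 ; 13 left.
Fill Maternity tier2 block (3 at 17) ; 10 left.
Psych tier2 at 13: fill all 10 ; 0 left.
Total = 23×4 + 21×4 + 19×2 + 17×3 + 13×10 = 395.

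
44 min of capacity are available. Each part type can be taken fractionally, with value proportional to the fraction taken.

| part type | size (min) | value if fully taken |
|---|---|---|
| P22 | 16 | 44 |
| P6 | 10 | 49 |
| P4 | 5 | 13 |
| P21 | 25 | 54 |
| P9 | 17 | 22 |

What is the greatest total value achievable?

134.08

Rank by value-to-size ratio: P6 49/10≈4.9, P22 44/16≈2.75, P4 13/5≈2.6, P21 54/25≈2.16, P9 22/17≈1.29.
Take all of P6 (10 min, value 49) → 34 min left.
All 16 min of P22 fit (value 44) → 18 remain.
P4: take in full, 5 min for value 13 → 13 left.
Only 13 min remain; take 13/25 of P21 for value 54×13/25 = 28.08.
Total value = 134.08.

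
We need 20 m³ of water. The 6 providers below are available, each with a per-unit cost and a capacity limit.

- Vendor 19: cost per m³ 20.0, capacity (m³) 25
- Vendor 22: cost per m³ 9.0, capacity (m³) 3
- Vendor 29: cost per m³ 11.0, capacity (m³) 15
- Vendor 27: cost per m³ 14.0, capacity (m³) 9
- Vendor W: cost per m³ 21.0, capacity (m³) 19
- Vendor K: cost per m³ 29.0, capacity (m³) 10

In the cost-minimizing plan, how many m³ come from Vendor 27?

2

Fill from the cheapest provider first.
Take 3 from Vendor 22 at 9.0 ; need 17 more.
Vendor 29 (11.0): use full 15 ; 2 m³ to go.
Take 2 from Vendor 27 at 14.0 to finish.
Vendor 19, Vendor W, Vendor K: unused.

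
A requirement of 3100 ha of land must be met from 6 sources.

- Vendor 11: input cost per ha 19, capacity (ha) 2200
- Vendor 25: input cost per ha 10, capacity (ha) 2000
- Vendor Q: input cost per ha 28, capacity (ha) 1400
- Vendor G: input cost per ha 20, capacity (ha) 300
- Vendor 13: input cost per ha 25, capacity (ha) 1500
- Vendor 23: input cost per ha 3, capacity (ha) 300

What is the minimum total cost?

36100

Fill from the cheapest source first.
Vendor 23 at 3: take all 300 ha ; 2800 still needed.
Vendor 25 (10): use full 2000 ; 800 ha to go.
Vendor 11 (19): take the remaining 800 ; done.
Vendor G, Vendor 13, Vendor Q: unused.
Cost = 300×3 + 2000×10 + 800×19 = 36100.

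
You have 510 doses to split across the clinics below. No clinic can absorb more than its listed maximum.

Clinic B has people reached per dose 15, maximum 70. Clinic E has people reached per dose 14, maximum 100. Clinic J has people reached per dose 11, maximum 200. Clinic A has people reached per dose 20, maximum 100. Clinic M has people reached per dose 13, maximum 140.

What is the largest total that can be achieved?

Highest people reached per dose first: Clinic A 20 > Clinic B 15 > Clinic E 14 > Clinic M 13 > Clinic J 11.
Clinic A: +100 to 100 (cap) ; 410 left.
Give Clinic B 70 to hit its cap of 70 ; 340 left.
Give Clinic E 100 to hit its cap of 100 ; 240 left.
Clinic M: +140 to 140 (cap) ; 100 left.
Only 100 left; Clinic J takes them to reach 100.
Total = 15×70 + 14×100 + 11×100 + 20×100 + 13×140 = 7370.

7370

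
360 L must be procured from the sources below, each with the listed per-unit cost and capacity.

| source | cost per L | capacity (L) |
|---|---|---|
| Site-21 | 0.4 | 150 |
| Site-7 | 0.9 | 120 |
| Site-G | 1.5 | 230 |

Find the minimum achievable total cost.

Use sources in increasing cost order.
Site-21 (0.4): use full 150 — 210 L to go.
Take 120 from Site-7 at 0.9 — need 90 more.
Site-G at 1.5: take 90 of its 230 — requirement met.
Cost = 150×0.4 + 120×0.9 + 90×1.5 = 303.

303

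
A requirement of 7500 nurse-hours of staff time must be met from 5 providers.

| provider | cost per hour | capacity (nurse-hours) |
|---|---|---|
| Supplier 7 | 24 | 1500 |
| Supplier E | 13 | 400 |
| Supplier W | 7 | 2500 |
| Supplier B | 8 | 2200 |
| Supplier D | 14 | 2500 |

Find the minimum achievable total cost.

Cheapest first:
Supplier W at 7: take all 2500 nurse-hours ; 5000 still needed.
Supplier B at 8: take all 2200 nurse-hours ; 2800 still needed.
Supplier E at 13: take all 400 nurse-hours ; 2400 still needed.
Supplier D at 14: take 2400 of its 2500 ; requirement met.
Supplier 7: unused.
Cost = 2500×7 + 2200×8 + 400×13 + 2400×14 = 73900.

73900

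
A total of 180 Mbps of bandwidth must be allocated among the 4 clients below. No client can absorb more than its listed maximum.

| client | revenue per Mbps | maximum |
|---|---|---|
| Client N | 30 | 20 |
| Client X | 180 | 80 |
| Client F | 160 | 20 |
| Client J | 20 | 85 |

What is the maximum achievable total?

Order the clients by revenue per Mbps: Client X 180 > Client F 160 > Client N 30 > Client J 20.
Give Client X 80 to hit its cap of 80 → 100 left.
Client F takes 20 to reach its cap of 20 → 80 left.
Give Client N 20 to hit its cap of 20 → 60 left.
Only 60 left; Client J takes them to reach 60.
Total = 30×20 + 180×80 + 160×20 + 20×60 = 19400.

19400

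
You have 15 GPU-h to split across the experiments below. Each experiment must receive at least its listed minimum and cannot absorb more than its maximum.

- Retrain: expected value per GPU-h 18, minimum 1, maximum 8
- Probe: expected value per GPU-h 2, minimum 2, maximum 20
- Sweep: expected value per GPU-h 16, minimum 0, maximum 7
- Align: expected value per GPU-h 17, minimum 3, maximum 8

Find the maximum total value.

Meeting every minimum uses 1+2+0+3 = 6 GPU-h, leaving 9.
Rank by expected value per GPU-h: Retrain 18 > Align 17 > Sweep 16 > Probe 2.
Give Retrain 7 more to hit its cap of 8 → 2 left.
Align: +2 (room for 5) → 5. Pool exhausted.
Total = 18×8 + 2×2 + 17×5 = 233.

233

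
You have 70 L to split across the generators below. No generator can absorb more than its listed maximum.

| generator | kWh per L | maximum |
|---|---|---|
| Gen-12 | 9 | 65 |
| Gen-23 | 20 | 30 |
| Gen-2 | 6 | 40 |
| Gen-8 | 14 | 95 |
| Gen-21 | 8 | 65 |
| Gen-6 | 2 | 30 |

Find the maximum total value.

Highest kWh per L first: Gen-23 20 > Gen-8 14 > Gen-12 9 > Gen-21 8 > Gen-2 6 > Gen-6 2.
Gen-23: +30 to 30 (cap) — 40 left.
Gen-8 has room for 95 but only 40 remain, so it gets 40.
Total = 20×30 + 14×40 = 1160.

1160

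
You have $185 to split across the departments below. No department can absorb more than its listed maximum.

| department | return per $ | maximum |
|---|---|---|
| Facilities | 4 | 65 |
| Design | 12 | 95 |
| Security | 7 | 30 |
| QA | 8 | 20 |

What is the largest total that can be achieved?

1670

Highest return per $ first: Design 12 > QA 8 > Security 7 > Facilities 4.
Design takes 95 to reach its cap of 95 — 90 left.
Give QA 20 to hit its cap of 20 — 70 left.
Give Security 30 to hit its cap of 30 — 40 left.
Facilities has room for 65 but only 40 remain, so it gets 40.
Total = 4×40 + 12×95 + 7×30 + 8×20 = 1670.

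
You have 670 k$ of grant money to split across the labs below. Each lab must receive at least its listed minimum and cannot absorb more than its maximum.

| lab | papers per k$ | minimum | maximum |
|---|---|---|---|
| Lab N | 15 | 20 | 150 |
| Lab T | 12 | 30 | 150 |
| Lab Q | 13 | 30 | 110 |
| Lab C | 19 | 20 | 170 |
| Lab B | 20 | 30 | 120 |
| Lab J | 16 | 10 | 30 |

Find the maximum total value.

Meeting every minimum uses 20+30+30+20+30+10 = 140 k$, leaving 530.
Highest papers per k$ first: Lab B 20 > Lab C 19 > Lab J 16 > Lab N 15 > Lab Q 13 > Lab T 12.
Lab B takes 90 more to reach its cap of 120 — 440 left.
Lab C takes 150 more to reach its cap of 170 — 290 left.
Lab J: +20 to 30 (cap) — 270 left.
Lab N: +130 to 150 (cap) — 140 left.
Lab Q: +80 to 110 (cap) — 60 left.
Lab T: +60 (room for 120) → 90. Pool exhausted.
Total = 15×150 + 12×90 + 13×110 + 19×170 + 20×120 + 16×30 = 10870.

10870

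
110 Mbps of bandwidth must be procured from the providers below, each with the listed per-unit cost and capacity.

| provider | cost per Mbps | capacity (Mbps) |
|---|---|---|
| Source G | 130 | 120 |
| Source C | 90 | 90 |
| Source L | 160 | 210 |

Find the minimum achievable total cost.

Fill from the cheapest provider first.
Take 90 from Source C at 90 → need 20 more.
Source G at 130: take 20 of its 120 → requirement met.
Source L: unused.
Cost = 90×90 + 20×130 = 10700.

10700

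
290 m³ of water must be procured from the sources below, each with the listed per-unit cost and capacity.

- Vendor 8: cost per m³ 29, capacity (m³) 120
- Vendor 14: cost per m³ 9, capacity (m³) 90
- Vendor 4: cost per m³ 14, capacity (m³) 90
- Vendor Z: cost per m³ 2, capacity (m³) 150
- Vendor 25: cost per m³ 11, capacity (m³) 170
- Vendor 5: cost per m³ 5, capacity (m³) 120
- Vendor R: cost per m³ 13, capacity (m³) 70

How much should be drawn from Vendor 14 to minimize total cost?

20

Use sources in increasing cost order.
Vendor Z at 2: take all 150 m³ — 140 still needed.
Take 120 from Vendor 5 at 5 — need 20 more.
Vendor 14 (9): take the remaining 20 — done.
Vendor 25, Vendor R, Vendor 4, Vendor 8: unused.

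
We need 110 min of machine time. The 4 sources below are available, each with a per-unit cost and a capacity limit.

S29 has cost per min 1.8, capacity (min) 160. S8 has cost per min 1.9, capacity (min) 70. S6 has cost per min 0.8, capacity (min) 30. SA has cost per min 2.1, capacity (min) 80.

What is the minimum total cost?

Fill from the cheapest source first.
S6 (0.8): use full 30 → 80 min to go.
Take 80 from S29 at 1.8 to finish.
S8, SA: unused.
Cost = 30×0.8 + 80×1.8 = 168.

168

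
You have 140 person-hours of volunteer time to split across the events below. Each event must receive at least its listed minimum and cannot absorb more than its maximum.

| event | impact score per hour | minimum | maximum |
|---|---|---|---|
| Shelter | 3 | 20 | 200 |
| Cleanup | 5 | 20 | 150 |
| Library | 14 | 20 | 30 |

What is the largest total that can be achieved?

930

Meeting every minimum uses 20+20+20 = 60 person-hours, leaving 80.
Order the events by impact score per hour: Library 14 > Cleanup 5 > Shelter 3.
Library takes 10 more to reach its cap of 30 ; 70 left.
Cleanup has room for 130 more but only 70 remain, so it gets 90.
Total = 3×20 + 5×90 + 14×30 = 930.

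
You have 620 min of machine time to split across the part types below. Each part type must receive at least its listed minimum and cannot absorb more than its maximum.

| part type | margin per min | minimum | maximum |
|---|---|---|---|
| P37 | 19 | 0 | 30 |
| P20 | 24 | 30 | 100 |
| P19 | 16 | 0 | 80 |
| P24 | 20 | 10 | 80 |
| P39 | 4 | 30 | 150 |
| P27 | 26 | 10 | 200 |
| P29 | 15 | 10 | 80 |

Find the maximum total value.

12450

Meeting every minimum uses 0+30+0+10+30+10+10 = 90 min, leaving 530.
Highest margin per min first: P27 26 > P20 24 > P24 20 > P37 19 > P19 16 > P29 15 > P39 4.
P27 takes 190 more to reach its cap of 200 ; 340 left.
P20 takes 70 more to reach its cap of 100 ; 270 left.
Give P24 70 more to hit its cap of 80 ; 200 left.
P37: +30 to 30 (cap) ; 170 left.
P19: +80 to 80 (cap) ; 90 left.
Give P29 70 more to hit its cap of 80 ; 20 left.
P39: +20 (room for 120) → 50. Pool exhausted.
Total = 19×30 + 24×100 + 16×80 + 20×80 + 4×50 + 26×200 + 15×80 = 12450.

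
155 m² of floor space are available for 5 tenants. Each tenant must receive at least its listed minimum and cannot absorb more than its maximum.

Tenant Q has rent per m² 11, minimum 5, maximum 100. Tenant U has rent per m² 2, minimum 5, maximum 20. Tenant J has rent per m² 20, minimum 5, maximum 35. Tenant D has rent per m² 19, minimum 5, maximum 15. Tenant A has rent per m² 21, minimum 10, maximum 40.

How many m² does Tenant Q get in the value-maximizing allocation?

60

Meeting every minimum uses 5+5+5+5+10 = 30 m², leaving 125.
Order the tenants by rent per m²: Tenant A 21 > Tenant J 20 > Tenant D 19 > Tenant Q 11 > Tenant U 2.
Tenant A takes 30 more to reach its cap of 40 ; 95 left.
Tenant J takes 30 more to reach its cap of 35 ; 65 left.
Give Tenant D 10 more to hit its cap of 15 ; 55 left.
Tenant Q has room for 95 more but only 55 remain, so it gets 60.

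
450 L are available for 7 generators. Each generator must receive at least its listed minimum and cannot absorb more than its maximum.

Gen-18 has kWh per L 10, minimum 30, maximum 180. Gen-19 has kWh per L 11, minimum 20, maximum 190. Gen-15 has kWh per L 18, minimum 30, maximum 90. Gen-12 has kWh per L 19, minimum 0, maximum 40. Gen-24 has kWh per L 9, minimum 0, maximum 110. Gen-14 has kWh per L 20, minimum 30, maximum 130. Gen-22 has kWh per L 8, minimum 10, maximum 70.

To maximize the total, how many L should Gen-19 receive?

Meeting every minimum uses 30+20+30+0+0+30+10 = 120 L, leaving 330.
Rank by kWh per L: Gen-14 20 > Gen-12 19 > Gen-15 18 > Gen-19 11 > Gen-18 10 > Gen-24 9 > Gen-22 8.
Gen-14: +100 to 130 (cap) → 230 left.
Gen-12 takes 40 more to reach its cap of 40 → 190 left.
Give Gen-15 60 more to hit its cap of 90 → 130 left.
Gen-19 has room for 170 more but only 130 remain, so it gets 150.

150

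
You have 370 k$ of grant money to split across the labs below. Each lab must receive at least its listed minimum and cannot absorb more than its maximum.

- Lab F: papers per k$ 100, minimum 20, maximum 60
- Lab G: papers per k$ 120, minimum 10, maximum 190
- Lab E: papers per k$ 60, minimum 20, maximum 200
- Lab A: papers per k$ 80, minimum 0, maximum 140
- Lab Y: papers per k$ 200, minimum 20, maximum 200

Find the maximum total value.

58800

Meeting every minimum uses 20+10+20+0+20 = 70 k$, leaving 300.
Order the labs by papers per k$: Lab Y 200 > Lab G 120 > Lab F 100 > Lab A 80 > Lab E 60.
Give Lab Y 180 more to hit its cap of 200 ; 120 left.
Lab G has room for 180 more but only 120 remain, so it gets 130.
Total = 100×20 + 120×130 + 60×20 + 200×200 = 58800.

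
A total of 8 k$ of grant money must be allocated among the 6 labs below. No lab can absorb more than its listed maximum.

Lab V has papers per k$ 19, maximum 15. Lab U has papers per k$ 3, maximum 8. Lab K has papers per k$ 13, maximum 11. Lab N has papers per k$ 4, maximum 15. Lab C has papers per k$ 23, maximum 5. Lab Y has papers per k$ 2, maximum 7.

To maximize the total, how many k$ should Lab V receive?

3

Highest papers per k$ first: Lab C 23 > Lab V 19 > Lab K 13 > Lab N 4 > Lab U 3 > Lab Y 2.
Give Lab C 5 to hit its cap of 5 ; 3 left.
Lab V has room for 15 but only 3 remain, so it gets 3.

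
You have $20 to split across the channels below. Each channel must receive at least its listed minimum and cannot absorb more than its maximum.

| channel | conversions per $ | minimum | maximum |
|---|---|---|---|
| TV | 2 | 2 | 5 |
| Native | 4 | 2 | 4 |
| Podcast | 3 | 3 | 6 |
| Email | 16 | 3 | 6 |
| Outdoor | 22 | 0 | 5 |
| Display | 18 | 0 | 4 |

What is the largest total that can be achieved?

Meeting every minimum uses 2+2+3+3+0+0 = 10 $, leaving 10.
Order the channels by conversions per $: Outdoor 22 > Display 18 > Email 16 > Native 4 > Podcast 3 > TV 2.
Outdoor takes 5 more to reach its cap of 5 → 5 left.
Display takes 4 more to reach its cap of 4 → 1 left.
Only 1 left; Email takes them to reach 4.
Total = 2×2 + 4×2 + 3×3 + 16×4 + 22×5 + 18×4 = 267.

267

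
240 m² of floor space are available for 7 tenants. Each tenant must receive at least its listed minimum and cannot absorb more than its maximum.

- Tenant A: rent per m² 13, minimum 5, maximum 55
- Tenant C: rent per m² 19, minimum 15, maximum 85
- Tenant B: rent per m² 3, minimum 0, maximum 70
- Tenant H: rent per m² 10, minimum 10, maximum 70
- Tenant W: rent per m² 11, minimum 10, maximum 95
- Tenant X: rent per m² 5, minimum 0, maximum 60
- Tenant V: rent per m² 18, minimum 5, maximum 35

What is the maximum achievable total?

3665

Meeting every minimum uses 5+15+0+10+10+0+5 = 45 m², leaving 195.
Rank by rent per m²: Tenant C 19 > Tenant V 18 > Tenant A 13 > Tenant W 11 > Tenant H 10 > Tenant X 5 > Tenant B 3.
Tenant C takes 70 more to reach its cap of 85 — 125 left.
Tenant V takes 30 more to reach its cap of 35 — 95 left.
Tenant A takes 50 more to reach its cap of 55 — 45 left.
Tenant W: +45 (room for 85) → 55. Pool exhausted.
Total = 13×55 + 19×85 + 10×10 + 11×55 + 18×35 = 3665.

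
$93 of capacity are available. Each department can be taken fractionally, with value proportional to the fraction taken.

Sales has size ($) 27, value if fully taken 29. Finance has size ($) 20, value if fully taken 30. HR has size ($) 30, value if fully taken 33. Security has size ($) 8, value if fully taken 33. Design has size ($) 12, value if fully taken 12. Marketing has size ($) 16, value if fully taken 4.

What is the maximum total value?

Sort by value density: Security 33/8≈4.12, Finance 30/20≈1.5, HR 33/30≈1.1, Sales 29/27≈1.07, Design 12/12≈1, Marketing 4/16≈0.25.
Security: take in full, 8 $ for value 33 ; 85 left.
All 20 $ of Finance fit (value 30) ; 65 remain.
HR: take in full, 30 $ for value 33 ; 35 left.
Take all of Sales (27 $, value 29) ; 8 $ left.
Only 8 $ remain; take 8/12 of Design for value 12×8/12 = 8.
Total value = 133.

133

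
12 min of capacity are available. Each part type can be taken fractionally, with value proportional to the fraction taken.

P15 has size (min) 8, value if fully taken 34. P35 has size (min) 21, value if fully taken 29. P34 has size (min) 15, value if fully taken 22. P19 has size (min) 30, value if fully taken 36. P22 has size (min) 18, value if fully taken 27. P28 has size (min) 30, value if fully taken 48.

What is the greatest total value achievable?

Best value per unit of size first: P15 34/8≈4.25, P28 48/30≈1.6, P22 27/18≈1.5, P34 22/15≈1.47, P35 29/21≈1.38, P19 36/30≈1.2.
All 8 min of P15 fit (value 34) ; 4 remain.
4 min left: a 4/30 share of P28 gives 48×4/30 = 6.4.
Total value = 40.4.

40.4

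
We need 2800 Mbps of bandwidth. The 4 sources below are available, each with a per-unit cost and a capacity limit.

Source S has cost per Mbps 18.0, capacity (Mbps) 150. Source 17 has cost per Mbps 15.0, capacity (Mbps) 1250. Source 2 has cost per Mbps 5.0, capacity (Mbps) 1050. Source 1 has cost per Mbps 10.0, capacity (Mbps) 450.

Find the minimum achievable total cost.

Cheapest first:
Take 1050 from Source 2 at 5.0 — need 1750 more.
Source 1 at 10.0: take all 450 Mbps — 1300 still needed.
Source 17 at 15.0: take all 1250 Mbps — 50 still needed.
Source S at 18.0: take 50 of its 150 — requirement met.
Cost = 1050×5.0 + 450×10.0 + 1250×15.0 + 50×18.0 = 29400.

29400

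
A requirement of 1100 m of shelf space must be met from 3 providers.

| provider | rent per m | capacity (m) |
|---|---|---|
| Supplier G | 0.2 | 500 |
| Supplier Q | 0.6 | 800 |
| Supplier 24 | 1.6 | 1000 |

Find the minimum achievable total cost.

460

Cheapest first:
Take 500 from Supplier G at 0.2 — need 600 more.
Supplier Q at 0.6: take 600 of its 800 — requirement met.
Supplier 24: unused.
Cost = 500×0.2 + 600×0.6 = 460.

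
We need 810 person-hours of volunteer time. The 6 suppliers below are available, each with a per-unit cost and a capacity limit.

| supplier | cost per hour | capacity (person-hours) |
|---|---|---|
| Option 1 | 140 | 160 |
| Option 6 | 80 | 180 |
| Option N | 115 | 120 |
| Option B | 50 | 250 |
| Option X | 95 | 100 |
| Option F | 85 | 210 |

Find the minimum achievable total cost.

Cheapest first:
Option B at 50: take all 250 person-hours → 560 still needed.
Take 180 from Option 6 at 80 → need 380 more.
Option F (85): use full 210 → 170 person-hours to go.
Option X at 95: take all 100 person-hours → 70 still needed.
Option N at 115: take 70 of its 120 → requirement met.
Option 1: unused.
Cost = 250×50 + 180×80 + 210×85 + 100×95 + 70×115 = 62300.

62300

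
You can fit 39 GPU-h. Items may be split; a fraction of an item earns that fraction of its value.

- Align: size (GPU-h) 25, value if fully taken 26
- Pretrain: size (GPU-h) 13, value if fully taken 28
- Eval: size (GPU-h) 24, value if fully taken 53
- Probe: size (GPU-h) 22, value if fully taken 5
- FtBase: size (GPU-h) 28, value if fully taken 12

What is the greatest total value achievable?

Rank by value-to-size ratio: Eval 53/24≈2.21, Pretrain 28/13≈2.15, Align 26/25≈1.04, FtBase 12/28≈0.429, Probe 5/22≈0.227.
Eval: take in full, 24 GPU-h for value 53 — 15 left.
Take all of Pretrain (13 GPU-h, value 28) — 2 GPU-h left.
Only 2 GPU-h remain; take 2/25 of Align for value 26×2/25 = 2.08.
Total value = 83.08.

83.08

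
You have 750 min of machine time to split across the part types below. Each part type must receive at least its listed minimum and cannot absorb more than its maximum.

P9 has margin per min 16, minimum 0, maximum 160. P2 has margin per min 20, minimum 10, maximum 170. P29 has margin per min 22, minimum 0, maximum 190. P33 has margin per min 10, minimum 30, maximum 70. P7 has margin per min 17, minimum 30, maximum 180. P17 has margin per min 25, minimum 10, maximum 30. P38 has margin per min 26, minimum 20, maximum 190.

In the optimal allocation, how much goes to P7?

Meeting every minimum uses 0+10+0+30+30+10+20 = 100 min, leaving 650.
Highest margin per min first: P38 26 > P17 25 > P29 22 > P2 20 > P7 17 > P9 16 > P33 10.
Give P38 170 more to hit its cap of 190 → 480 left.
P17 takes 20 more to reach its cap of 30 → 460 left.
P29 takes 190 more to reach its cap of 190 → 270 left.
P2 takes 160 more to reach its cap of 170 → 110 left.
P7 has room for 150 more but only 110 remain, so it gets 140.

140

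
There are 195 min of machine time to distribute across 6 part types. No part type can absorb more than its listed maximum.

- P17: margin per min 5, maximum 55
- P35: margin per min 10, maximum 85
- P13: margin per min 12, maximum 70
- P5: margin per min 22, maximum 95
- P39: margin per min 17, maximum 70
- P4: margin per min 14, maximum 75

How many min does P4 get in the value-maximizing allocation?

30

Order the part types by margin per min: P5 22 > P39 17 > P4 14 > P13 12 > P35 10 > P17 5.
P5 takes 95 to reach its cap of 95 ; 100 left.
P39 takes 70 to reach its cap of 70 ; 30 left.
P4: +30 (room for 75) → 30. Pool exhausted.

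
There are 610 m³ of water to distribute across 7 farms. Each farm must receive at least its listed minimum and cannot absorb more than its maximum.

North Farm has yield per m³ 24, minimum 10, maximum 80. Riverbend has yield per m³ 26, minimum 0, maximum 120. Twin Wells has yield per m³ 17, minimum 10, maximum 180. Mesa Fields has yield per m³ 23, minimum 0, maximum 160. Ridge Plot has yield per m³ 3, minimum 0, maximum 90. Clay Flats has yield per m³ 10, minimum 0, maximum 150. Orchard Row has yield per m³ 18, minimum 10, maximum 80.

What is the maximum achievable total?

Meeting every minimum uses 10+0+10+0+0+0+10 = 30 m³, leaving 580.
Rank by yield per m³: Riverbend 26 > North Farm 24 > Mesa Fields 23 > Orchard Row 18 > Twin Wells 17 > Clay Flats 10 > Ridge Plot 3.
Riverbend takes 120 more to reach its cap of 120 — 460 left.
North Farm: +70 to 80 (cap) — 390 left.
Mesa Fields: +160 to 160 (cap) — 230 left.
Give Orchard Row 70 more to hit its cap of 80 — 160 left.
Only 160 left; Twin Wells takes them to reach 170.
Total = 24×80 + 26×120 + 17×170 + 23×160 + 18×80 = 13050.

13050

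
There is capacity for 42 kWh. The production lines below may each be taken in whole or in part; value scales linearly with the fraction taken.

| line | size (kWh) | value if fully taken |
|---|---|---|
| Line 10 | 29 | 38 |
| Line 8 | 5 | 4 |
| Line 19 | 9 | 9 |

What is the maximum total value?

50.2

Sort by value density: Line 10 38/29≈1.31, Line 19 9/9≈1, Line 8 4/5≈0.8.
Take all of Line 10 (29 kWh, value 38) → 13 kWh left.
Take all of Line 19 (9 kWh, value 9) → 4 kWh left.
Fill the last 4 kWh with part of Line 8: 4/5 of it earns 3.2.
Total value = 50.2.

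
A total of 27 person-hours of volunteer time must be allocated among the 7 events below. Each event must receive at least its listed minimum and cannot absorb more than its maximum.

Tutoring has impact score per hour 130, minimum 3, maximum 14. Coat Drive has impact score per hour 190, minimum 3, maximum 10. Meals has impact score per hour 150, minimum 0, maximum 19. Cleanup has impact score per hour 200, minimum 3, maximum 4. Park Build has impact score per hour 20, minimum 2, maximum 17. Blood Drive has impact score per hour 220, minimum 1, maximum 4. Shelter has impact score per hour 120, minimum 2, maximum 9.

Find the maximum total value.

Meeting every minimum uses 3+3+0+3+2+1+2 = 14 person-hours, leaving 13.
Rank by impact score per hour: Blood Drive 220 > Cleanup 200 > Coat Drive 190 > Meals 150 > Tutoring 130 > Shelter 120 > Park Build 20.
Blood Drive takes 3 more to reach its cap of 4 ; 10 left.
Cleanup takes 1 more to reach its cap of 4 ; 9 left.
Give Coat Drive 7 more to hit its cap of 10 ; 2 left.
Meals: +2 (room for 19) → 2. Pool exhausted.
Total = 130×3 + 190×10 + 150×2 + 200×4 + 20×2 + 220×4 + 120×2 = 4550.

4550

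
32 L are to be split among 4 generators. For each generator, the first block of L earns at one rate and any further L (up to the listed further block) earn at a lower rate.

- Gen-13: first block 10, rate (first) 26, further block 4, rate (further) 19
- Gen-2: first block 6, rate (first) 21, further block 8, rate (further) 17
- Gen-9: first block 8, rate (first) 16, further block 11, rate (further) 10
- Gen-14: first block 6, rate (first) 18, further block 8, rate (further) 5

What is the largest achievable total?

Treat each block as its own option and order by rate: Gen-13/first 26 > Gen-2/first 21 > Gen-13/second 19 > Gen-14/first 18 > Gen-2/second 17 > Gen-9/first 16 > Gen-9/second 10 > Gen-14/second 5.
Gen-13/first (26): +10 ; 22 left.
Gen-2 first at 21: fill all 6 ; 16 left.
Fill Gen-13 second block (4 at 19) ; 12 left.
Gen-14 first at 18: fill all 6 ; 6 left.
6 remain; put them into Gen-2 second at 17.
Total = 26×10 + 21×6 + 19×4 + 18×6 + 17×6 = 672.

672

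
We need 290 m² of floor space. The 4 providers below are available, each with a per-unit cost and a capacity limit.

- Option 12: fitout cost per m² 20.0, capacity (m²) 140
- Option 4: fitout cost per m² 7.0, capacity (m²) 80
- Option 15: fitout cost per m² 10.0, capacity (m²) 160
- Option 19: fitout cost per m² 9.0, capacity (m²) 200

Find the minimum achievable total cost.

Use providers in increasing cost order.
Option 4 (7.0): use full 80 → 210 m² to go.
Option 19 at 9.0: take all 200 m² → 10 still needed.
Take 10 from Option 15 at 10.0 to finish.
Option 12: unused.
Cost = 80×7.0 + 200×9.0 + 10×10.0 = 2460.

2460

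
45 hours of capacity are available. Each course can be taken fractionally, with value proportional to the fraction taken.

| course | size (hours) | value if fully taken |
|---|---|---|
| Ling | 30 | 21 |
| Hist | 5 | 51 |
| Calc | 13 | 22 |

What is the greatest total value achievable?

91.9

Rank by value-to-size ratio: Hist 51/5≈10.2, Calc 22/13≈1.69, Ling 21/30≈0.7.
Take all of Hist (5 hours, value 51) — 40 hours left.
Calc: take in full, 13 hours for value 22 — 27 left.
Fill the last 27 hours with part of Ling: 27/30 of it earns 18.9.
Total value = 91.9.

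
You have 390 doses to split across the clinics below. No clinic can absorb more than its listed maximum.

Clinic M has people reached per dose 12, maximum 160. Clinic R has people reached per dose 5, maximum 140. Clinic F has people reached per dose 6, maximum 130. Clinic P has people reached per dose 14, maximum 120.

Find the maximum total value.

4260

Order the clinics by people reached per dose: Clinic P 14 > Clinic M 12 > Clinic F 6 > Clinic R 5.
Clinic P: +120 to 120 (cap) ; 270 left.
Give Clinic M 160 to hit its cap of 160 ; 110 left.
Clinic F has room for 130 but only 110 remain, so it gets 110.
Total = 12×160 + 6×110 + 14×120 = 4260.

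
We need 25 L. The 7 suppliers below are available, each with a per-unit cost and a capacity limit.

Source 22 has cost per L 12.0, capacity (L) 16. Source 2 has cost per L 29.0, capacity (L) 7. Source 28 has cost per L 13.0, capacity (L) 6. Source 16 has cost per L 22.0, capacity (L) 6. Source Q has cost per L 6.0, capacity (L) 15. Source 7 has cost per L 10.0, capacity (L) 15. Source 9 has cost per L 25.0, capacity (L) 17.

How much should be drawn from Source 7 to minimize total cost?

Cheapest first:
Take 15 from Source Q at 6.0 — need 10 more.
Take 10 from Source 7 at 10.0 to finish.
Source 22, Source 28, Source 16, Source 9, Source 2: unused.

10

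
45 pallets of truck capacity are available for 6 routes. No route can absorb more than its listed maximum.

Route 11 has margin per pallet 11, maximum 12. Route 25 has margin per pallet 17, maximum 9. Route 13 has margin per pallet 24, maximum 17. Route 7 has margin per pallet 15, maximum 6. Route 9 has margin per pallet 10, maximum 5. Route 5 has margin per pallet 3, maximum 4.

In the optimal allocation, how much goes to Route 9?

Highest margin per pallet first: Route 13 24 > Route 25 17 > Route 7 15 > Route 11 11 > Route 9 10 > Route 5 3.
Give Route 13 17 to hit its cap of 17 — 28 left.
Give Route 25 9 to hit its cap of 9 — 19 left.
Give Route 7 6 to hit its cap of 6 — 13 left.
Give Route 11 12 to hit its cap of 12 — 1 left.
Route 9 has room for 5 but only 1 remain, so it gets 1.

1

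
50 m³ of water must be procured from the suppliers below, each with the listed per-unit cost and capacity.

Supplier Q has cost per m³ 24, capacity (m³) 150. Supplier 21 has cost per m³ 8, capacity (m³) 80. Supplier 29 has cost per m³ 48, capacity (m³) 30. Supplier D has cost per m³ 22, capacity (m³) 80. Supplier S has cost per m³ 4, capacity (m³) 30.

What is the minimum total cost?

280

Use suppliers in increasing cost order.
Supplier S (4): use full 30 → 20 m³ to go.
Supplier 21 (8): take the remaining 20 → done.
Supplier D, Supplier Q, Supplier 29: unused.
Cost = 30×4 + 20×8 = 280.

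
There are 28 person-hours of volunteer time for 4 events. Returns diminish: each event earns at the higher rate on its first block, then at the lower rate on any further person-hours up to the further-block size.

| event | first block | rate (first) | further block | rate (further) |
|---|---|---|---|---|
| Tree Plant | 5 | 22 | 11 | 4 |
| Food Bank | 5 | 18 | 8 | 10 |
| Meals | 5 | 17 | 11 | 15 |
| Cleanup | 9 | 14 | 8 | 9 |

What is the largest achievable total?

Order all 8 blocks by rate: Tree Plant/tier1 22 > Food Bank/tier1 18 > Meals/tier1 17 > Meals/tier2 15 > Cleanup/tier1 14 > Food Bank/tier2 10 > Cleanup/tier2 9 > Tree Plant/tier2 4.
Tree Plant/tier1 (22): +5 — 23 left.
Food Bank/tier1 (18): +5 — 18 left.
Fill Meals tier1 block (5 at 17) — 13 left.
Meals/tier2 (15): +11 — 2 left.
2 remain; put them into Cleanup tier1 at 14.
Total = 22×5 + 18×5 + 17×5 + 15×11 + 14×2 = 478.

478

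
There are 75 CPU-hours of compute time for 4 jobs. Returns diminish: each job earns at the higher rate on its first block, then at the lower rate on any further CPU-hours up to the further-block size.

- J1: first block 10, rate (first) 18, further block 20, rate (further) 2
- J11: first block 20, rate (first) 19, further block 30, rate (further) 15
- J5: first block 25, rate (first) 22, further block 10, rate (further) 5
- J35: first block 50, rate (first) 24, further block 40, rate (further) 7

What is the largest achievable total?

1750

Order all 8 blocks by rate: J35/first 24 > J5/first 22 > J11/first 19 > J1/first 18 > J11/second 15 > J35/second 7 > J5/second 5 > J1/second 2.
Fill J35 first block (50 at 24) ; 25 left.
Fill J5 first block (25 at 22) ; 0 left.
Total = 24×50 + 22×25 = 1750.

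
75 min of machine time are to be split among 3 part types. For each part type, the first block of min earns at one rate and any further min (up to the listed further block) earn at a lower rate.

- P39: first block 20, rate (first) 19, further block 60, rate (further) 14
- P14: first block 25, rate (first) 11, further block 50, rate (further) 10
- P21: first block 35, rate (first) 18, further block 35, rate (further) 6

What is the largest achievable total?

1290

Order all 6 blocks by rate: P39/first 19 > P21/first 18 > P39/second 14 > P14/first 11 > P14/second 10 > P21/second 6.
Fill P39 first block (20 at 19) ; 55 left.
P21 first at 18: fill all 35 ; 20 left.
P39 second at 14: only 20 left, fill 20.
Total = 19×20 + 18×35 + 14×20 = 1290.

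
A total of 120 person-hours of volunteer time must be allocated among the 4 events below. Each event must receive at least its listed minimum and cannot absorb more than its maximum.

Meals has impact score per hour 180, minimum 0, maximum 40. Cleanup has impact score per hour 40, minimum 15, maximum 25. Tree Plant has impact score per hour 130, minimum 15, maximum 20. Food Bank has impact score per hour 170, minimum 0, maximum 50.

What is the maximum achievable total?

18250

Meeting every minimum uses 0+15+15+0 = 30 person-hours, leaving 90.
Highest impact score per hour first: Meals 180 > Food Bank 170 > Tree Plant 130 > Cleanup 40.
Give Meals 40 more to hit its cap of 40 ; 50 left.
Food Bank: +50 to 50 (cap) ; 0 left.
Total = 180×40 + 40×15 + 130×15 + 170×50 = 18250.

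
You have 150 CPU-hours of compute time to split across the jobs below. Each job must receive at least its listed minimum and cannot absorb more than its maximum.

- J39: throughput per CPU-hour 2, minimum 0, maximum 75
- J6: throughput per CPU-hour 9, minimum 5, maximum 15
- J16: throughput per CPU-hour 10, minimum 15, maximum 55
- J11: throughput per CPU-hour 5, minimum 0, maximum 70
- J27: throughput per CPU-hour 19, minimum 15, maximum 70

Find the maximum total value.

2065

Meeting every minimum uses 0+5+15+0+15 = 35 CPU-hours, leaving 115.
Highest throughput per CPU-hour first: J27 19 > J16 10 > J6 9 > J11 5 > J39 2.
Give J27 55 more to hit its cap of 70 ; 60 left.
J16: +40 to 55 (cap) ; 20 left.
J6: +10 to 15 (cap) ; 10 left.
Only 10 left; J11 takes them to reach 10.
Total = 9×15 + 10×55 + 5×10 + 19×70 = 2065.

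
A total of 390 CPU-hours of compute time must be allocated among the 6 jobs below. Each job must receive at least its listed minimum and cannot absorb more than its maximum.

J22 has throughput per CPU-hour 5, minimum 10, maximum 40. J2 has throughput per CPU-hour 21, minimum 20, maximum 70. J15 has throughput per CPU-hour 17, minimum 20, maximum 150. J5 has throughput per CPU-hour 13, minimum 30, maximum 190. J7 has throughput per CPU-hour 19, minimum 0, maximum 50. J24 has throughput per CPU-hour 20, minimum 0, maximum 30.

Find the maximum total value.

Meeting every minimum uses 10+20+20+30+0+0 = 80 CPU-hours, leaving 310.
Rank by throughput per CPU-hour: J2 21 > J24 20 > J7 19 > J15 17 > J5 13 > J22 5.
J2: +50 to 70 (cap) → 260 left.
Give J24 30 more to hit its cap of 30 → 230 left.
J7 takes 50 more to reach its cap of 50 → 180 left.
J15: +130 to 150 (cap) → 50 left.
Only 50 left; J5 takes them to reach 80.
Total = 5×10 + 21×70 + 17×150 + 13×80 + 19×50 + 20×30 = 6660.

6660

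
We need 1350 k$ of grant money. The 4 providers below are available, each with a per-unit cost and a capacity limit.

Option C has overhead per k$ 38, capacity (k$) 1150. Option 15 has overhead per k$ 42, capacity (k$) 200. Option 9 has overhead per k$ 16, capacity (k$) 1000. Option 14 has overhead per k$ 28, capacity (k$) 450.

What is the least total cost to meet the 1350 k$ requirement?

25800

Use providers in increasing cost order.
Option 9 at 16: take all 1000 k$ — 350 still needed.
Option 14 at 28: take 350 of its 450 — requirement met.
Option C, Option 15: unused.
Cost = 1000×16 + 350×28 = 25800.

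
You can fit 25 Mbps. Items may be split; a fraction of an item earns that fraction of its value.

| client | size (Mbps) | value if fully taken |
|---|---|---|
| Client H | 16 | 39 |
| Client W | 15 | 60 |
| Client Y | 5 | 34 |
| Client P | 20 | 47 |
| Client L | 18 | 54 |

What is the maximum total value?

109

Best value per unit of size first: Client Y 34/5≈6.8, Client W 60/15≈4, Client L 54/18≈3, Client H 39/16≈2.44, Client P 47/20≈2.35.
Client Y: take in full, 5 Mbps for value 34 → 20 left.
Take all of Client W (15 Mbps, value 60) → 5 Mbps left.
Fill the last 5 Mbps with part of Client L: 5/18 of it earns 15.
Total value = 109.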